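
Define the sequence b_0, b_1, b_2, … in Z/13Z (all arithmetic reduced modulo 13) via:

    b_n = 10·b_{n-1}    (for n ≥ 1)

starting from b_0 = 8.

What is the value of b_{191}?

b_1 = 10·8 = 2
b_2 = 10·2 = 7
b_3 = 10·7 = 5
b_4 = 10·5 = 11
b_5 = 10·11 = 6
b_6 = 10·6 = 8
(b_6) = (8) = (b_0), so the sequence has period 6.
191 ≡ 5 (mod 6), hence b_191 = b_5 = 6.

6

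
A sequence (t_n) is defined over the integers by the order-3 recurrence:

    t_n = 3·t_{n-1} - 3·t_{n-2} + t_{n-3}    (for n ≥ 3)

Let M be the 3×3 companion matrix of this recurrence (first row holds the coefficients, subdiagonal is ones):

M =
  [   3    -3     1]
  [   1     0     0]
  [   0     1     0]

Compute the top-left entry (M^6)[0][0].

28

(M^6)[0][0] is the top entry after applying M 6 times to the unit state (1, 0, 0). Equivalently it is h_{8} for the auxiliary sequence (h_n) obeying the same recurrence with h_2 = 1 and h_i = 0 for 0 ≤ i < 2:
h_3 = 3·1 + -3·0 + 1·0 = 3
h_4 = 3·3 + -3·1 + 1·0 = 6
h_5 = 3·6 + -3·3 + 1·1 = 10
h_6 = 3·10 + -3·6 + 1·3 = 15
h_7 = 3·15 + -3·10 + 1·6 = 21
h_8 = 3·21 + -3·15 + 1·10 = 28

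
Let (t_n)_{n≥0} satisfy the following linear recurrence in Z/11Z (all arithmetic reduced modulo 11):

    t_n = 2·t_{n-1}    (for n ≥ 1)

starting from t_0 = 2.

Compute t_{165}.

t_1 = 2·2 = 4
t_2 = 2·4 = 8
t_3 = 2·8 = 5
t_4 = 2·5 = 10
t_5 = 2·10 = 9
t_6 = 2·9 = 7
t_7 = 2·7 = 3
t_8 = 2·3 = 6
t_9 = 2·6 = 1
t_10 = 2·1 = 2
(t_10) = (2) = (t_0), so the sequence has period 10.
165 ≡ 5 (mod 10), hence t_165 = t_5 = 9.

9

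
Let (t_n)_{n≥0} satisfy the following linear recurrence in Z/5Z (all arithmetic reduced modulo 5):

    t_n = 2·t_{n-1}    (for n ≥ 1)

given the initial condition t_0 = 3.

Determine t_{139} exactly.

t_1 = 2·3 = 1
t_2 = 2·1 = 2
t_3 = 2·2 = 4
t_4 = 2·4 = 3
(t_4) = (3) = (t_0), so the sequence has period 4.
139 ≡ 3 (mod 4), hence t_139 = t_3 = 4.

4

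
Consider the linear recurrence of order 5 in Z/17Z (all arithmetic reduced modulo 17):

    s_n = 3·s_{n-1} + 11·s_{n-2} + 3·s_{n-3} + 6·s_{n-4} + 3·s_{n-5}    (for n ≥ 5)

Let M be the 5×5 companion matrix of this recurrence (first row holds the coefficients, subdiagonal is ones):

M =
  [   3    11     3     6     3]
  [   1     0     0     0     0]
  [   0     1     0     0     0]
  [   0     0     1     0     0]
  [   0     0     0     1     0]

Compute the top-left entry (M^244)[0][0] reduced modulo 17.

(M^244)[0][0] is the top entry after applying M 244 times to the unit state (1, 0, 0, 0, 0). Equivalently it is h_{248} for the auxiliary sequence (h_n) obeying the same recurrence with h_4 = 1 and h_i = 0 for 0 ≤ i < 4:
h_5 = 3·1 + 11·0 + 3·0 + 6·0 + 3·0 = 3
h_6 = 3·3 + 11·1 + 3·0 + 6·0 + 3·0 = 3
h_7 = 3·3 + 11·3 + 3·1 + 6·0 + 3·0 = 11
h_8 = 3·11 + 11·3 + 3·3 + 6·1 + 3·0 = 13
h_9 = 3·13 + 11·11 + 3·3 + 6·3 + 3·1 = 3
h_10 = 3·3 + 11·13 + 3·11 + 6·3 + 3·3 = 8
Continuing the recurrence:
  h_11 = 1;  h_12 = 7;  h_13 = 11;  h_14 = 0;  h_15 = 2;  h_16 = 16
  h_17 = 4;  h_18 = 6;  h_19 = 3;  h_20 = 2;  h_21 = 10;  h_22 = 7
  h_23 = 3;  h_24 = 1;  h_25 = 4;  h_26 = 2;  h_27 = 7;  h_28 = 2
  h_29 = 14;  h_30 = 7;  h_31 = 8;  h_32 = 6;  h_33 = 13;  h_34 = 9
  h_35 = 2;  h_36 = 0;  h_37 = 9;  h_38 = 7;  h_39 = 6;  h_40 = 9
  h_41 = 15;  h_42 = 10;  h_43 = 7;  h_44 = 10;  h_45 = 16;  h_46 = 12
  h_47 = 8;  h_48 = 13;  h_49 = 0;  h_50 = 15;  h_51 = 15;  h_52 = 6
  h_53 = 12;  h_54 = 16;  h_55 = 10;  h_56 = 0;  h_57 = 10;  h_58 = 5
  h_59 = 12;  h_60 = 15;  h_61 = 14;  h_62 = 14;  h_63 = 5;  h_64 = 14
  h_65 = 13;  h_66 = 11;  h_67 = 1;  h_68 = 7;  h_69 = 15;  h_70 = 9
  h_71 = 14;  h_72 = 10;  h_73 = 16;  h_74 = 10;  h_75 = 7;  h_76 = 9
  h_77 = 5;  h_78 = 5;  h_79 = 16;  h_80 = 6;  h_81 = 11;  h_82 = 5
  h_83 = 10;  h_84 = 15;  h_85 = 16;  h_86 = 0;  h_87 = 7;  h_88 = 2
  h_89 = 3;  h_90 = 15;  h_91 = 7;  h_92 = 7;  h_93 = 14;  h_94 = 1
  h_95 = 10;  h_96 = 10;  h_97 = 10;  h_98 = 14;  h_99 = 7;  h_100 = 6
  h_101 = 6;  h_102 = 15;  h_103 = 9;  h_104 = 12;  h_105 = 13;  h_106 = 0
  h_107 = 6;  h_108 = 3;  h_109 = 2;  h_110 = 11;  h_111 = 15;  h_112 = 4
  h_113 = 10;  h_114 = 4;  h_115 = 2;  h_116 = 13;  h_117 = 9;  h_118 = 9
  h_119 = 2;  h_120 = 12;  h_121 = 8;  h_122 = 5;  h_123 = 8;  h_124 = 11
  h_125 = 16;  h_126 = 9;  h_127 = 10;  h_128 = 12;  h_129 = 13;  h_130 = 14
  h_131 = 2;  h_132 = 12;  h_133 = 10;  h_134 = 2;  h_135 = 2;  h_136 = 0
  h_137 = 5;  h_138 = 12;  h_139 = 7;  h_140 = 4;  h_141 = 2;  h_142 = 5
  h_143 = 8;  h_144 = 11;  h_145 = 7;  h_146 = 15;  h_147 = 14;  h_148 = 12
  h_149 = 4;  h_150 = 8;  h_151 = 12;  h_152 = 12;  h_153 = 14;  h_154 = 15
  h_155 = 8;  h_156 = 16;  h_157 = 12;  h_158 = 11;  h_159 = 0;  h_160 = 5
  h_161 = 15;  h_162 = 15;  h_163 = 3;  h_164 = 11;  h_165 = 12;  h_166 = 12
  h_167 = 9;  h_168 = 15;  h_169 = 13;  h_170 = 16;  h_171 = 3;  h_172 = 1
  h_173 = 3;  h_174 = 11;  h_175 = 16;  h_176 = 6;  h_177 = 10;  h_178 = 15
  h_179 = 13;  h_180 = 12;  h_181 = 13;  h_182 = 7;  h_183 = 0;  h_184 = 6
  h_185 = 0;  h_186 = 11;  h_187 = 4;  h_188 = 16;  h_189 = 7;  h_190 = 3
  h_191 = 4;  h_192 = 4;  h_193 = 2;  h_194 = 16;  h_195 = 13;  h_196 = 2
  h_197 = 0;  h_198 = 10;  h_199 = 9;  h_200 = 1;  h_201 = 2;  h_202 = 2
  h_203 = 13;  h_204 = 15;  h_205 = 5;  h_206 = 16;  h_207 = 11;  h_208 = 13
  h_209 = 11;  h_210 = 14;  h_211 = 10;  h_212 = 5;  h_213 = 0;  h_214 = 15
  h_215 = 9;  h_216 = 14;  h_217 = 14;  h_218 = 7;  h_219 = 10;  h_220 = 5
  h_221 = 0;  h_222 = 16;  h_223 = 8;  h_224 = 5;  h_225 = 13;  h_226 = 10
  h_227 = 12;  h_228 = 1;  h_229 = 3;  h_230 = 2;  h_231 = 8;  h_232 = 12
  h_233 = 15;  h_234 = 1;  h_235 = 3;  h_236 = 8;  h_237 = 16;  h_238 = 9
  h_239 = 10;  h_240 = 13;  h_241 = 7;  h_242 = 7;  h_243 = 3;  h_244 = 11
  h_245 = 15;  h_246 = 0
h_247 = 3·0 + 11·15 + 3·11 + 6·3 + 3·7 = 16
h_248 = 3·16 + 11·0 + 3·15 + 6·11 + 3·3 = 15

15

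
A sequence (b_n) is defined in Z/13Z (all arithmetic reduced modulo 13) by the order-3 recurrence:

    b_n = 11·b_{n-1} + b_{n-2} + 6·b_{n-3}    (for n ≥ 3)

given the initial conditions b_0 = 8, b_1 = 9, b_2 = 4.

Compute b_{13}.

b_3 = 11·4 + 1·9 + 6·8 = 10
b_4 = 11·10 + 1·4 + 6·9 = 12
b_5 = 11·12 + 1·10 + 6·4 = 10
b_6 = 11·10 + 1·12 + 6·10 = 0
b_7 = 11·0 + 1·10 + 6·12 = 4
b_8 = 11·4 + 1·0 + 6·10 = 0
b_9 = 11·0 + 1·4 + 6·0 = 4
b_10 = 11·4 + 1·0 + 6·4 = 3
b_11 = 11·3 + 1·4 + 6·0 = 11
b_12 = 11·11 + 1·3 + 6·4 = 5
b_13 = 11·5 + 1·11 + 6·3 = 6

6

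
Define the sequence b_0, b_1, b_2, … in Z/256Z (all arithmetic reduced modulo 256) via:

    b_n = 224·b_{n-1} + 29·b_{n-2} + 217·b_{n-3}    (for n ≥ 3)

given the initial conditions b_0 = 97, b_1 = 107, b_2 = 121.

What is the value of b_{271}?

b_3 = 224·121 + 29·107 + 217·97 = 56
b_4 = 224·56 + 29·121 + 217·107 = 104
b_5 = 224·104 + 29·56 + 217·121 = 233
b_6 = 224·233 + 29·104 + 217·56 = 32
b_7 = 224·32 + 29·233 + 217·104 = 141
b_8 = 224·141 + 29·32 + 217·233 = 129
Continuing the recurrence:
  b_9 = 249;  b_10 = 2;  b_11 = 78;  b_12 = 139;  b_13 = 40;  b_14 = 221
  b_15 = 187;  b_16 = 145;  b_17 = 100;  b_18 = 112;  b_19 = 61;  b_20 = 212
  b_21 = 89;  b_22 = 153;  b_23 = 169;  b_24 = 166;  b_25 = 22;  b_26 = 79
  b_27 = 84;  b_28 = 25;  b_29 = 91;  b_30 = 169;  b_31 = 96;  b_32 = 72
  b_33 = 33;  b_34 = 104;  b_35 = 197;  b_36 = 33;  b_37 = 89;  b_38 = 154
  b_39 = 206;  b_40 = 35;  b_41 = 128;  b_42 = 149;  b_43 = 139;  b_44 = 1
  b_45 = 236;  b_46 = 112;  b_47 = 149;  b_48 = 28;  b_49 = 81;  b_50 = 89
  b_51 = 201;  b_52 = 158;  b_53 = 118;  b_54 = 135;  b_55 = 108;  b_56 = 209
  b_57 = 139;  b_58 = 217;  b_59 = 200;  b_60 = 104;  b_61 = 153;  b_62 = 48
  b_63 = 125;  b_64 = 129;  b_65 = 185;  b_66 = 114;  b_67 = 14;  b_68 = 251
  b_69 = 216;  b_70 = 77;  b_71 = 155;  b_72 = 113;  b_73 = 180;  b_74 = 176
  b_75 = 45;  b_76 = 228;  b_77 = 201;  b_78 = 217;  b_79 = 233;  b_80 = 214
  b_81 = 150;  b_82 = 255;  b_83 = 132;  b_84 = 137;  b_85 = 251;  b_86 = 9
  b_87 = 112;  b_88 = 200;  b_89 = 81;  b_90 = 120;  b_91 = 181;  b_92 = 161
  b_93 = 25;  b_94 = 138;  b_95 = 14;  b_96 = 19;  b_97 = 48;  b_98 = 5
  b_99 = 235;  b_100 = 225;  b_101 = 188;  b_102 = 48;  b_103 = 5;  b_104 = 44
  b_105 = 193;  b_106 = 25;  b_107 = 9;  b_108 = 78;  b_109 = 118;  b_110 = 183
  b_111 = 156;  b_112 = 65;  b_113 = 171;  b_114 = 57;  b_115 = 88;  b_116 = 104
  b_117 = 73;  b_118 = 64;  b_119 = 109;  b_120 = 129;  b_121 = 121;  b_122 = 226
  b_123 = 206;  b_124 = 107;  b_125 = 136;  b_126 = 189;  b_127 = 123;  b_128 = 81
  b_129 = 4;  b_130 = 240;  b_131 = 29;  b_132 = 244;  b_133 = 57;  b_134 = 25
  b_135 = 41;  b_136 = 6;  b_137 = 22;  b_138 = 175;  b_139 = 180;  b_140 = 249
  b_141 = 155;  b_142 = 105;  b_143 = 128;  b_144 = 72;  b_145 = 129;  b_146 = 136
  b_147 = 165;  b_148 = 33;  b_149 = 217;  b_150 = 122;  b_151 = 78;  b_152 = 3
  b_153 = 224;  b_154 = 117;  b_155 = 75;  b_156 = 193;  b_157 = 140;  b_158 = 240
  b_159 = 117;  b_160 = 60;  b_161 = 49;  b_162 = 217;  b_163 = 73;  b_164 = 254
  b_165 = 118;  b_166 = 231;  b_167 = 204;  b_168 = 177;  b_169 = 203;  b_170 = 153
  b_171 = 232;  b_172 = 104;  b_173 = 249;  b_174 = 80;  b_175 = 93;  b_176 = 129
  b_177 = 57;  b_178 = 82;  b_179 = 142;  b_180 = 219;  b_181 = 56;  b_182 = 45
  b_183 = 91;  b_184 = 49;  b_185 = 84;  b_186 = 48;  b_187 = 13;  b_188 = 4
  b_189 = 169;  b_190 = 89;  b_191 = 105;  b_192 = 54;  b_193 = 150;  b_194 = 95
  b_195 = 228;  b_196 = 105;  b_197 = 59;  b_198 = 201;  b_199 = 144;  b_200 = 200
  b_201 = 177;  b_202 = 152;  b_203 = 149;  b_204 = 161;  b_205 = 153;  b_206 = 106
  b_207 = 142;  b_208 = 243;  b_209 = 144;  b_210 = 229;  b_211 = 171;  b_212 = 161
  b_213 = 92;  b_214 = 176;  b_215 = 229;  b_216 = 76;  b_217 = 161;  b_218 = 153
  b_219 = 137;  b_220 = 174;  b_221 = 118;  b_222 = 23;  b_223 = 252;  b_224 = 33
  b_225 = 235;  b_226 = 249;  b_227 = 120;  b_228 = 104;  b_229 = 169;  b_230 = 96
  b_231 = 77;  b_232 = 129;  b_233 = 249;  b_234 = 194;  b_235 = 78;  b_236 = 75
  b_237 = 232;  b_238 = 157;  b_239 = 59;  b_240 = 17;  b_241 = 164;  b_242 = 112
  b_243 = 253;  b_244 = 20;  b_245 = 25;  b_246 = 153;  b_247 = 169;  b_248 = 102
  b_249 = 22;  b_250 = 15;  b_251 = 20;  b_252 = 217;  b_253 = 219;  b_254 = 41
  b_255 = 160;  b_256 = 72;  b_257 = 225;  b_258 = 168;  b_259 = 133;  b_260 = 33
  b_261 = 89;  b_262 = 90;  b_263 = 206;  b_264 = 227;  b_265 = 64;  b_266 = 85
  b_267 = 11;  b_268 = 129;  b_269 = 44
b_270 = 224·44 + 29·129 + 217·11 = 112
b_271 = 224·112 + 29·44 + 217·129 = 85

85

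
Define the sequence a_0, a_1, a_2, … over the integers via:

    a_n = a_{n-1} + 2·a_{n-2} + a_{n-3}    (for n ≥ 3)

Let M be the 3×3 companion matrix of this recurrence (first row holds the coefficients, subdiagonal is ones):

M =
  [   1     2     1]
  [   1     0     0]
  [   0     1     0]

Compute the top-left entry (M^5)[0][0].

(M^5)[0][0] is the top entry after applying M 5 times to the unit state (1, 0, 0). Equivalently it is h_{7} for the auxiliary sequence (h_n) obeying the same recurrence with h_2 = 1 and h_i = 0 for 0 ≤ i < 2:
h_3 = 1·1 + 2·0 + 1·0 = 1
h_4 = 1·1 + 2·1 + 1·0 = 3
h_5 = 1·3 + 2·1 + 1·1 = 6
h_6 = 1·6 + 2·3 + 1·1 = 13
h_7 = 1·13 + 2·6 + 1·3 = 28

28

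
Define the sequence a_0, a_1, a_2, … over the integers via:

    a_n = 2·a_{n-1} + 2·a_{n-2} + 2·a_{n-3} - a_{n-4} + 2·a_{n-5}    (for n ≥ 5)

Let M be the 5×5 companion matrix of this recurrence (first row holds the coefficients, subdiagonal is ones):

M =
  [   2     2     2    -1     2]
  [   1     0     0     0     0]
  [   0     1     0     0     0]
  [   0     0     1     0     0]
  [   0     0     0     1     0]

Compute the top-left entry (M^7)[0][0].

(M^7)[0][0] is the top entry after applying M 7 times to the unit state (1, 0, 0, 0, 0). Equivalently it is h_{11} for the auxiliary sequence (h_n) obeying the same recurrence with h_4 = 1 and h_i = 0 for 0 ≤ i < 4:
h_5 = 2·1 + 2·0 + 2·0 + -1·0 + 2·0 = 2
h_6 = 2·2 + 2·1 + 2·0 + -1·0 + 2·0 = 6
h_7 = 2·6 + 2·2 + 2·1 + -1·0 + 2·0 = 18
h_8 = 2·18 + 2·6 + 2·2 + -1·1 + 2·0 = 51
h_9 = 2·51 + 2·18 + 2·6 + -1·2 + 2·1 = 150
h_10 = 2·150 + 2·51 + 2·18 + -1·6 + 2·2 = 436
h_11 = 2·436 + 2·150 + 2·51 + -1·18 + 2·6 = 1268

1268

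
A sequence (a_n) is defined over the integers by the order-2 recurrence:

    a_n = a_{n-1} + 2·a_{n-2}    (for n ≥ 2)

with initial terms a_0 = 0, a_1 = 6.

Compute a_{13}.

16386

a_2 = 1·6 + 2·0 = 6
a_3 = 1·6 + 2·6 = 18
a_4 = 1·18 + 2·6 = 30
a_5 = 1·30 + 2·18 = 66
a_6 = 1·66 + 2·30 = 126
a_7 = 1·126 + 2·66 = 258
a_8 = 1·258 + 2·126 = 510
a_9 = 1·510 + 2·258 = 1026
a_10 = 1·1026 + 2·510 = 2046
a_11 = 1·2046 + 2·1026 = 4098
a_12 = 1·4098 + 2·2046 = 8190
a_13 = 1·8190 + 2·4098 = 16386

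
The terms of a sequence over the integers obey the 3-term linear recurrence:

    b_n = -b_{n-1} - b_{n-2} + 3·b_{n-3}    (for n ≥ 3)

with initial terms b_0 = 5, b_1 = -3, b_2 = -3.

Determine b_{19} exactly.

b_3 = -1·-3 + -1·-3 + 3·5 = 21
b_4 = -1·21 + -1·-3 + 3·-3 = -27
b_5 = -1·-27 + -1·21 + 3·-3 = -3
b_6 = -1·-3 + -1·-27 + 3·21 = 93
b_7 = -1·93 + -1·-3 + 3·-27 = -171
b_8 = -1·-171 + -1·93 + 3·-3 = 69
b_9 = -1·69 + -1·-171 + 3·93 = 381
b_10 = -1·381 + -1·69 + 3·-171 = -963
b_11 = -1·-963 + -1·381 + 3·69 = 789
b_12 = -1·789 + -1·-963 + 3·381 = 1317
b_13 = -1·1317 + -1·789 + 3·-963 = -4995
b_14 = -1·-4995 + -1·1317 + 3·789 = 6045
b_15 = -1·6045 + -1·-4995 + 3·1317 = 2901
b_16 = -1·2901 + -1·6045 + 3·-4995 = -23931
b_17 = -1·-23931 + -1·2901 + 3·6045 = 39165
b_18 = -1·39165 + -1·-23931 + 3·2901 = -6531
b_19 = -1·-6531 + -1·39165 + 3·-23931 = -104427

-104427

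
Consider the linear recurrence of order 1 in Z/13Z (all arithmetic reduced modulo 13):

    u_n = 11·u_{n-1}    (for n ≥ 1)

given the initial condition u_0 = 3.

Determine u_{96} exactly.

3

u_1 = 11·3 = 7
u_2 = 11·7 = 12
u_3 = 11·12 = 2
u_4 = 11·2 = 9
u_5 = 11·9 = 8
u_6 = 11·8 = 10
u_7 = 11·10 = 6
u_8 = 11·6 = 1
u_9 = 11·1 = 11
u_10 = 11·11 = 4
u_11 = 11·4 = 5
u_12 = 11·5 = 3
(u_12) = (3) = (u_0), so the sequence has period 12.
96 ≡ 0 (mod 12), hence u_96 = u_0 = 3.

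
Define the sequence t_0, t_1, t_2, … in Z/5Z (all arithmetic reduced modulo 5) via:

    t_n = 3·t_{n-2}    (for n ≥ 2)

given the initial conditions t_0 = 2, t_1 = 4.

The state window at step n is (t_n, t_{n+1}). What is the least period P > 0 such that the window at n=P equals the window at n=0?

8

n=0: window = (2, 4)
n=1: window = (4, 1)
n=2: window = (1, 2)
n=3: window = (2, 3)
n=4: window = (3, 1)
n=5: window = (1, 4)
n=6: window = (4, 3)
n=7: window = (3, 2)
n=8: window = (2, 4)
window at n=8 equals window at n=0 → period = 8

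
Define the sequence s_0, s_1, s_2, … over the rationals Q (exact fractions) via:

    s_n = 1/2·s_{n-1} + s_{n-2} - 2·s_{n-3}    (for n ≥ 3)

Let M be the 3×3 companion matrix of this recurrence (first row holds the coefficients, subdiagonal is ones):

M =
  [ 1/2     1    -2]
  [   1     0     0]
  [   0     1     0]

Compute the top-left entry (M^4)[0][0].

(M^4)[0][0] is the top entry after applying M 4 times to the unit state (1, 0, 0). Equivalently it is h_{6} for the auxiliary sequence (h_n) obeying the same recurrence with h_2 = 1 and h_i = 0 for 0 ≤ i < 2:
h_3 = 1/2·1 + 1·0 + -2·0 = 1/2
h_4 = 1/2·1/2 + 1·1 + -2·0 = 5/4
h_5 = 1/2·5/4 + 1·1/2 + -2·1 = -7/8
h_6 = 1/2·-7/8 + 1·5/4 + -2·1/2 = -3/16

-3/16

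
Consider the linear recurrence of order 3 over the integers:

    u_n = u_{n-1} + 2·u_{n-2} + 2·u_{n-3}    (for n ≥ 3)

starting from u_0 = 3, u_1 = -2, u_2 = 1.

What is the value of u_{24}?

u_3 = 1·1 + 2·-2 + 2·3 = 3
u_4 = 1·3 + 2·1 + 2·-2 = 1
u_5 = 1·1 + 2·3 + 2·1 = 9
u_6 = 1·9 + 2·1 + 2·3 = 17
u_7 = 1·17 + 2·9 + 2·1 = 37
u_8 = 1·37 + 2·17 + 2·9 = 89
u_9 = 1·89 + 2·37 + 2·17 = 197
u_10 = 1·197 + 2·89 + 2·37 = 449
u_11 = 1·449 + 2·197 + 2·89 = 1021
u_12 = 1·1021 + 2·449 + 2·197 = 2313
u_13 = 1·2313 + 2·1021 + 2·449 = 5253
u_14 = 1·5253 + 2·2313 + 2·1021 = 11921
u_15 = 1·11921 + 2·5253 + 2·2313 = 27053
u_16 = 1·27053 + 2·11921 + 2·5253 = 61401
u_17 = 1·61401 + 2·27053 + 2·11921 = 139349
u_18 = 1·139349 + 2·61401 + 2·27053 = 316257
u_19 = 1·316257 + 2·139349 + 2·61401 = 717757
u_20 = 1·717757 + 2·316257 + 2·139349 = 1628969
u_21 = 1·1628969 + 2·717757 + 2·316257 = 3696997
u_22 = 1·3696997 + 2·1628969 + 2·717757 = 8390449
u_23 = 1·8390449 + 2·3696997 + 2·1628969 = 19042381
u_24 = 1·19042381 + 2·8390449 + 2·3696997 = 43217273

43217273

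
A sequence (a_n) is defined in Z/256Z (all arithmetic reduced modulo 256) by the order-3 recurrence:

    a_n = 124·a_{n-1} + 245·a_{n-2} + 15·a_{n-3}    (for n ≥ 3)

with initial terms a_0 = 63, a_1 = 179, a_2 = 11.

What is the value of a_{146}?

a_3 = 124·11 + 245·179 + 15·63 = 84
a_4 = 124·84 + 245·11 + 15·179 = 180
a_5 = 124·180 + 245·84 + 15·11 = 57
a_6 = 124·57 + 245·180 + 15·84 = 204
a_7 = 124·204 + 245·57 + 15·180 = 233
a_8 = 124·233 + 245·204 + 15·57 = 111
Continuing the recurrence:
  a_9 = 181;  a_10 = 142;  a_11 = 130;  a_12 = 121;  a_13 = 88;  a_14 = 11
  a_15 = 163;  a_16 = 163;  a_17 = 152;  a_18 = 44;  a_19 = 85;  a_20 = 48
  a_21 = 45;  a_22 = 183;  a_23 = 133;  a_24 = 50;  a_25 = 58;  a_26 = 189
  a_27 = 252;  a_28 = 87;  a_29 = 99;  a_30 = 251;  a_31 = 108;  a_32 = 84
  a_33 = 193;  a_34 = 52;  a_35 = 209;  a_36 = 79;  a_37 = 85;  a_38 = 6
  a_39 = 226;  a_40 = 49;  a_41 = 96;  a_42 = 163;  a_43 = 179;  a_44 = 83
  a_45 = 16;  a_46 = 172;  a_47 = 125;  a_48 = 24;  a_49 = 85;  a_50 = 119
  a_51 = 101;  a_52 = 202;  a_53 = 122;  a_54 = 85;  a_55 = 196;  a_56 = 111
  a_57 = 83;  a_58 = 235;  a_59 = 196;  a_60 = 180;  a_61 = 137;  a_62 = 28
  a_63 = 57;  a_64 = 111;  a_65 = 245;  a_66 = 62;  a_67 = 2;  a_68 = 169
  a_69 = 104;  a_70 = 59;  a_71 = 3;  a_72 = 3;  a_73 = 200;  a_74 = 236
  a_75 = 229;  a_76 = 128;  a_77 = 253;  a_78 = 119;  a_79 = 69;  a_80 = 34
  a_81 = 122;  a_82 = 173;  a_83 = 140;  a_84 = 135;  a_85 = 131;  a_86 = 219
  a_87 = 92;  a_88 = 212;  a_89 = 145;  a_90 = 132;  a_91 = 33;  a_92 = 207
  a_93 = 149;  a_94 = 54;  a_95 = 226;  a_96 = 225;  a_97 = 112;  a_98 = 211
  a_99 = 147;  a_100 = 179;  a_101 = 192;  a_102 = 236;  a_103 = 141;  a_104 = 104
  a_105 = 37;  a_106 = 183;  a_107 = 37;  a_108 = 58;  a_109 = 58;  a_110 = 197
  a_111 = 84;  a_112 = 159;  a_113 = 243;  a_114 = 203;  a_115 = 52;  a_116 = 180
  a_117 = 217;  a_118 = 108;  a_119 = 137;  a_120 = 111;  a_121 = 53;  a_122 = 238
  a_123 = 130;  a_124 = 217;  a_125 = 120;  a_126 = 107;  a_127 = 99;  a_128 = 99
  a_129 = 248;  a_130 = 172;  a_131 = 117;  a_132 = 208;  a_133 = 205;  a_134 = 55
  a_135 = 5;  a_136 = 18;  a_137 = 186;  a_138 = 157;  a_139 = 28;  a_140 = 183
  a_141 = 163;  a_142 = 187;  a_143 = 76;  a_144 = 84
a_145 = 124·84 + 245·76 + 15·187 = 97
a_146 = 124·97 + 245·84 + 15·76 = 212

212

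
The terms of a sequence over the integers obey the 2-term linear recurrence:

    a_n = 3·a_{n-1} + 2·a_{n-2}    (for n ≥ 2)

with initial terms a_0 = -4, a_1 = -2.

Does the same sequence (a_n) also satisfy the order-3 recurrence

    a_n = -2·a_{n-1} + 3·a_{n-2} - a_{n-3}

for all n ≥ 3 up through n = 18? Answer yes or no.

no

Terms a_0..a_18: -4, -2, -14, -46, -166, -590, -2102, -7486, -26662, -94958, -338198, -1204510, -4289926, -15278798, -54416246, -193806334, -690251494, -2458367150, -8755604438
n=3: candidate gives 26, actual a_3 = -46 ✗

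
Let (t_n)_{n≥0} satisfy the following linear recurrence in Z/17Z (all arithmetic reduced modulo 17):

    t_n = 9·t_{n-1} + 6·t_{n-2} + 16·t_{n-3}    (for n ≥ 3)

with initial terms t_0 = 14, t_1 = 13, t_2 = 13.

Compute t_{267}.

3

t_3 = 9·13 + 6·13 + 16·14 = 11
t_4 = 9·11 + 6·13 + 16·13 = 11
t_5 = 9·11 + 6·11 + 16·13 = 16
t_6 = 9·16 + 6·11 + 16·11 = 12
t_7 = 9·12 + 6·16 + 16·11 = 6
t_8 = 9·6 + 6·12 + 16·16 = 8
Continuing the recurrence:
  t_9 = 11;  t_10 = 5;  t_11 = 1;  t_12 = 11;  t_13 = 15;  t_14 = 13
  t_15 = 9;  t_16 = 8;  t_17 = 11;  t_18 = 2;  t_19 = 8;  t_20 = 5
  t_21 = 6;  t_22 = 8;  t_23 = 1;  t_24 = 0;  t_25 = 15;  t_26 = 15
  t_27 = 4;  t_28 = 9;  t_29 = 5;  t_30 = 10;  t_31 = 9;  t_32 = 0
  t_33 = 10;  t_34 = 13;  t_35 = 7;  t_36 = 12;  t_37 = 1;  t_38 = 6
  t_39 = 14;  t_40 = 8;  t_41 = 14;  t_42 = 7;  t_43 = 3;  t_44 = 4
  t_45 = 13;  t_46 = 2;  t_47 = 7;  t_48 = 11;  t_49 = 3;  t_50 = 1
  t_51 = 16;  t_52 = 11;  t_53 = 7;  t_54 = 11;  t_55 = 11;  t_56 = 5
  t_57 = 15;  t_58 = 1;  t_59 = 9;  t_60 = 4;  t_61 = 4;  t_62 = 0
  t_63 = 3;  t_64 = 6;  t_65 = 4;  t_66 = 1;  t_67 = 10;  t_68 = 7
  t_69 = 3;  t_70 = 8;  t_71 = 15;  t_72 = 10;  t_73 = 2;  t_74 = 12
  t_75 = 8;  t_76 = 6;  t_77 = 5;  t_78 = 5;  t_79 = 1;  t_80 = 0
  t_81 = 1;  t_82 = 8;  t_83 = 10;  t_84 = 1;  t_85 = 10;  t_86 = 1
  t_87 = 0;  t_88 = 13;  t_89 = 14;  t_90 = 0;  t_91 = 3;  t_92 = 13
  t_93 = 16;  t_94 = 15;  t_95 = 14;  t_96 = 13;  t_97 = 16;  t_98 = 4
  t_99 = 0;  t_100 = 8;  t_101 = 0;  t_102 = 14;  t_103 = 16;  t_104 = 7
  t_105 = 9;  t_106 = 5;  t_107 = 7;  t_108 = 16;  t_109 = 11;  t_110 = 1
  t_111 = 8;  t_112 = 16;  t_113 = 4;  t_114 = 5;  t_115 = 2;  t_116 = 10
  t_117 = 12;  t_118 = 13;  t_119 = 9;  t_120 = 11;  t_121 = 4;  t_122 = 8
  t_123 = 0;  t_124 = 10;  t_125 = 14;  t_126 = 16;  t_127 = 14;  t_128 = 4
  t_129 = 2;  t_130 = 11;  t_131 = 5;  t_132 = 7;  t_133 = 14;  t_134 = 10
  t_135 = 14;  t_136 = 2;  t_137 = 7;  t_138 = 10;  t_139 = 11;  t_140 = 16
  t_141 = 13;  t_142 = 15;  t_143 = 10;  t_144 = 14;  t_145 = 1;  t_146 = 15
  t_147 = 8;  t_148 = 8;  t_149 = 3;  t_150 = 16;  t_151 = 1;  t_152 = 0
  t_153 = 7;  t_154 = 11;  t_155 = 5;  t_156 = 2;  t_157 = 3;  t_158 = 0
  t_159 = 16;  t_160 = 5;  t_161 = 5;  t_162 = 8;  t_163 = 12;  t_164 = 15
  t_165 = 12;  t_166 = 16;  t_167 = 14;  t_168 = 6;  t_169 = 3;  t_170 = 15
  t_171 = 11;  t_172 = 16;  t_173 = 8;  t_174 = 4;  t_175 = 0;  t_176 = 16
  t_177 = 4;  t_178 = 13;  t_179 = 6;  t_180 = 9;  t_181 = 2;  t_182 = 15
  t_183 = 2;  t_184 = 4;  t_185 = 16;  t_186 = 13;  t_187 = 5;  t_188 = 5
  t_189 = 11;  t_190 = 5;  t_191 = 4;  t_192 = 4;  t_193 = 4;  t_194 = 5
  t_195 = 14;  t_196 = 16;  t_197 = 2;  t_198 = 15;  t_199 = 12;  t_200 = 9
  t_201 = 2;  t_202 = 9;  t_203 = 16;  t_204 = 9;  t_205 = 15;  t_206 = 3
  t_207 = 6;  t_208 = 6;  t_209 = 2;  t_210 = 14;  t_211 = 13;  t_212 = 12
  t_213 = 2;  t_214 = 9;  t_215 = 13;  t_216 = 16;  t_217 = 9;  t_218 = 11
  t_219 = 1;  t_220 = 15;  t_221 = 11;  t_222 = 1;  t_223 = 9;  t_224 = 8
  t_225 = 6;  t_226 = 8;  t_227 = 15;  t_228 = 7;  t_229 = 9;  t_230 = 6
  t_231 = 16;  t_232 = 1;  t_233 = 14;  t_234 = 14;  t_235 = 5;  t_236 = 13
  t_237 = 14;  t_238 = 12;  t_239 = 9;  t_240 = 3;  t_241 = 1;  t_242 = 1
  t_243 = 12;  t_244 = 11;  t_245 = 0;  t_246 = 3;  t_247 = 16;  t_248 = 9
  t_249 = 4;  t_250 = 6;  t_251 = 1;  t_252 = 7;  t_253 = 12;  t_254 = 13
  t_255 = 12;  t_256 = 4;  t_257 = 10;  t_258 = 0;  t_259 = 5;  t_260 = 1
  t_261 = 5;  t_262 = 12;  t_263 = 1;  t_264 = 8;  t_265 = 15
t_266 = 9·15 + 6·8 + 16·1 = 12
t_267 = 9·12 + 6·15 + 16·8 = 3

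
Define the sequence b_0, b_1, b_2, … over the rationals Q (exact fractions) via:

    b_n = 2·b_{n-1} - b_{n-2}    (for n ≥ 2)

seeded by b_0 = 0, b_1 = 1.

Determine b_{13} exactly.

b_2 = 2·1 + -1·0 = 2
b_3 = 2·2 + -1·1 = 3
b_4 = 2·3 + -1·2 = 4
b_5 = 2·4 + -1·3 = 5
b_6 = 2·5 + -1·4 = 6
b_7 = 2·6 + -1·5 = 7
b_8 = 2·7 + -1·6 = 8
b_9 = 2·8 + -1·7 = 9
b_10 = 2·9 + -1·8 = 10
b_11 = 2·10 + -1·9 = 11
b_12 = 2·11 + -1·10 = 12
b_13 = 2·12 + -1·11 = 13

13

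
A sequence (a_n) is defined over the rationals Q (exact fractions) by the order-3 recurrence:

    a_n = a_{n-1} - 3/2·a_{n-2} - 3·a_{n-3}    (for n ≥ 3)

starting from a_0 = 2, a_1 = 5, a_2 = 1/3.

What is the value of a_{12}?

47183/24

a_3 = 1·1/3 + -3/2·5 + -3·2 = -79/6
a_4 = 1·-79/6 + -3/2·1/3 + -3·5 = -86/3
a_5 = 1·-86/3 + -3/2·-79/6 + -3·1/3 = -119/12
a_6 = 1·-119/12 + -3/2·-86/3 + -3·-79/6 = 871/12
a_7 = 1·871/12 + -3/2·-119/12 + -3·-86/3 = 4163/24
a_8 = 1·4163/24 + -3/2·871/12 + -3·-119/12 = 283/3
a_9 = 1·283/3 + -3/2·4163/24 + -3·871/12 = -18413/48
a_10 = 1·-18413/48 + -3/2·283/3 + -3·4163/24 = -50183/48
a_11 = 1·-50183/48 + -3/2·-18413/48 + -3·283/3 = -72295/96
a_12 = 1·-72295/96 + -3/2·-50183/48 + -3·-18413/48 = 47183/24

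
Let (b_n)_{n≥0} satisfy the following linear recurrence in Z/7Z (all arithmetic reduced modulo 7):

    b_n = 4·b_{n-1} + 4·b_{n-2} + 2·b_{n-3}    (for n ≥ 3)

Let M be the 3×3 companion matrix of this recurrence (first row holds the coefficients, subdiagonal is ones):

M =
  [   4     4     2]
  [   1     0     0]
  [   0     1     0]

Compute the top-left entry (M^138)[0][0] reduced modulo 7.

(M^138)[0][0] is the top entry after applying M 138 times to the unit state (1, 0, 0). Equivalently it is h_{140} for the auxiliary sequence (h_n) obeying the same recurrence with h_2 = 1 and h_i = 0 for 0 ≤ i < 2:
h_3 = 4·1 + 4·0 + 2·0 = 4
h_4 = 4·4 + 4·1 + 2·0 = 6
h_5 = 4·6 + 4·4 + 2·1 = 0
h_6 = 4·0 + 4·6 + 2·4 = 4
h_7 = 4·4 + 4·0 + 2·6 = 0
h_8 = 4·0 + 4·4 + 2·0 = 2
h_9 = 4·2 + 4·0 + 2·4 = 2
h_10 = 4·2 + 4·2 + 2·0 = 2
h_11 = 4·2 + 4·2 + 2·2 = 6
h_12 = 4·6 + 4·2 + 2·2 = 1
h_13 = 4·1 + 4·6 + 2·2 = 4
h_14 = 4·4 + 4·1 + 2·6 = 4
h_15 = 4·4 + 4·4 + 2·1 = 6
h_16 = 4·6 + 4·4 + 2·4 = 6
h_17 = 4·6 + 4·6 + 2·4 = 0
h_18 = 4·0 + 4·6 + 2·6 = 1
h_19 = 4·1 + 4·0 + 2·6 = 2
h_20 = 4·2 + 4·1 + 2·0 = 5
h_21 = 4·5 + 4·2 + 2·1 = 2
h_22 = 4·2 + 4·5 + 2·2 = 4
h_23 = 4·4 + 4·2 + 2·5 = 6
h_24 = 4·6 + 4·4 + 2·2 = 2
h_25 = 4·2 + 4·6 + 2·4 = 5
h_26 = 4·5 + 4·2 + 2·6 = 5
h_27 = 4·5 + 4·5 + 2·2 = 2
h_28 = 4·2 + 4·5 + 2·5 = 3
h_29 = 4·3 + 4·2 + 2·5 = 2
h_30 = 4·2 + 4·3 + 2·2 = 3
h_31 = 4·3 + 4·2 + 2·3 = 5
h_32 = 4·5 + 4·3 + 2·2 = 1
h_33 = 4·1 + 4·5 + 2·3 = 2
h_34 = 4·2 + 4·1 + 2·5 = 1
h_35 = 4·1 + 4·2 + 2·1 = 0
h_36 = 4·0 + 4·1 + 2·2 = 1
h_37 = 4·1 + 4·0 + 2·1 = 6
h_38 = 4·6 + 4·1 + 2·0 = 0
h_39 = 4·0 + 4·6 + 2·1 = 5
h_40 = 4·5 + 4·0 + 2·6 = 4
h_41 = 4·4 + 4·5 + 2·0 = 1
h_42 = 4·1 + 4·4 + 2·5 = 2
h_43 = 4·2 + 4·1 + 2·4 = 6
h_44 = 4·6 + 4·2 + 2·1 = 6
h_45 = 4·6 + 4·6 + 2·2 = 3
h_46 = 4·3 + 4·6 + 2·6 = 6
h_47 = 4·6 + 4·3 + 2·6 = 6
h_48 = 4·6 + 4·6 + 2·3 = 5
h_49 = 4·5 + 4·6 + 2·6 = 0
h_50 = 4·0 + 4·5 + 2·6 = 4
h_51 = 4·4 + 4·0 + 2·5 = 5
h_52 = 4·5 + 4·4 + 2·0 = 1
h_53 = 4·1 + 4·5 + 2·4 = 4
h_54 = 4·4 + 4·1 + 2·5 = 2
h_55 = 4·2 + 4·4 + 2·1 = 5
h_56 = 4·5 + 4·2 + 2·4 = 1
h_57 = 4·1 + 4·5 + 2·2 = 0
h_58 = 4·0 + 4·1 + 2·5 = 0
h_59 = 4·0 + 4·0 + 2·1 = 2
h_60 = 4·2 + 4·0 + 2·0 = 1
h_61 = 4·1 + 4·2 + 2·0 = 5
h_62 = 4·5 + 4·1 + 2·2 = 0
h_63 = 4·0 + 4·5 + 2·1 = 1
h_64 = 4·1 + 4·0 + 2·5 = 0
h_65 = 4·0 + 4·1 + 2·0 = 4
h_66 = 4·4 + 4·0 + 2·1 = 4
h_67 = 4·4 + 4·4 + 2·0 = 4
h_68 = 4·4 + 4·4 + 2·4 = 5
h_69 = 4·5 + 4·4 + 2·4 = 2
h_70 = 4·2 + 4·5 + 2·4 = 1
h_71 = 4·1 + 4·2 + 2·5 = 1
h_72 = 4·1 + 4·1 + 2·2 = 5
h_73 = 4·5 + 4·1 + 2·1 = 5
h_74 = 4·5 + 4·5 + 2·1 = 0
h_75 = 4·0 + 4·5 + 2·5 = 2
h_76 = 4·2 + 4·0 + 2·5 = 4
h_77 = 4·4 + 4·2 + 2·0 = 3
h_78 = 4·3 + 4·4 + 2·2 = 4
h_79 = 4·4 + 4·3 + 2·4 = 1
h_80 = 4·1 + 4·4 + 2·3 = 5
h_81 = 4·5 + 4·1 + 2·4 = 4
h_82 = 4·4 + 4·5 + 2·1 = 3
h_83 = 4·3 + 4·4 + 2·5 = 3
h_84 = 4·3 + 4·3 + 2·4 = 4
h_85 = 4·4 + 4·3 + 2·3 = 6
h_86 = 4·6 + 4·4 + 2·3 = 4
h_87 = 4·4 + 4·6 + 2·4 = 6
h_88 = 4·6 + 4·4 + 2·6 = 3
h_89 = 4·3 + 4·6 + 2·4 = 2
h_90 = 4·2 + 4·3 + 2·6 = 4
h_91 = 4·4 + 4·2 + 2·3 = 2
h_92 = 4·2 + 4·4 + 2·2 = 0
h_93 = 4·0 + 4·2 + 2·4 = 2
h_94 = 4·2 + 4·0 + 2·2 = 5
h_95 = 4·5 + 4·2 + 2·0 = 0
h_96 = 4·0 + 4·5 + 2·2 = 3
h_97 = 4·3 + 4·0 + 2·5 = 1
h_98 = 4·1 + 4·3 + 2·0 = 2
h_99 = 4·2 + 4·1 + 2·3 = 4
h_100 = 4·4 + 4·2 + 2·1 = 5
h_101 = 4·5 + 4·4 + 2·2 = 5
h_102 = 4·5 + 4·5 + 2·4 = 6
h_103 = 4·6 + 4·5 + 2·5 = 5
h_104 = 4·5 + 4·6 + 2·5 = 5
h_105 = 4·5 + 4·5 + 2·6 = 3
h_106 = 4·3 + 4·5 + 2·5 = 0
h_107 = 4·0 + 4·3 + 2·5 = 1
h_108 = 4·1 + 4·0 + 2·3 = 3
h_109 = 4·3 + 4·1 + 2·0 = 2
h_110 = 4·2 + 4·3 + 2·1 = 1
h_111 = 4·1 + 4·2 + 2·3 = 4
h_112 = 4·4 + 4·1 + 2·2 = 3
h_113 = 4·3 + 4·4 + 2·1 = 2
h_114 = 4·2 + 4·3 + 2·4 = 0
h_115 = 4·0 + 4·2 + 2·3 = 0
h_116 = 4·0 + 4·0 + 2·2 = 4
h_117 = 4·4 + 4·0 + 2·0 = 2
h_118 = 4·2 + 4·4 + 2·0 = 3
h_119 = 4·3 + 4·2 + 2·4 = 0
h_120 = 4·0 + 4·3 + 2·2 = 2
h_121 = 4·2 + 4·0 + 2·3 = 0
h_122 = 4·0 + 4·2 + 2·0 = 1
h_123 = 4·1 + 4·0 + 2·2 = 1
h_124 = 4·1 + 4·1 + 2·0 = 1
h_125 = 4·1 + 4·1 + 2·1 = 3
h_126 = 4·3 + 4·1 + 2·1 = 4
h_127 = 4·4 + 4·3 + 2·1 = 2
h_128 = 4·2 + 4·4 + 2·3 = 2
h_129 = 4·2 + 4·2 + 2·4 = 3
h_130 = 4·3 + 4·2 + 2·2 = 3
h_131 = 4·3 + 4·3 + 2·2 = 0
h_132 = 4·0 + 4·3 + 2·3 = 4
h_133 = 4·4 + 4·0 + 2·3 = 1
h_134 = 4·1 + 4·4 + 2·0 = 6
h_135 = 4·6 + 4·1 + 2·4 = 1
h_136 = 4·1 + 4·6 + 2·1 = 2
h_137 = 4·2 + 4·1 + 2·6 = 3
h_138 = 4·3 + 4·2 + 2·1 = 1
h_139 = 4·1 + 4·3 + 2·2 = 6
h_140 = 4·6 + 4·1 + 2·3 = 6

6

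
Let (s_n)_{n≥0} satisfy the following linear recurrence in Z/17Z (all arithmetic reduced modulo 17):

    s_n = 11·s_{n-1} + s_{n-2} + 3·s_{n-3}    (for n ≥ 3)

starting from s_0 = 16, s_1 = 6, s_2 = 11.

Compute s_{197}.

s_3 = 11·11 + 1·6 + 3·16 = 5
s_4 = 11·5 + 1·11 + 3·6 = 16
s_5 = 11·16 + 1·5 + 3·11 = 10
s_6 = 11·10 + 1·16 + 3·5 = 5
s_7 = 11·5 + 1·10 + 3·16 = 11
s_8 = 11·11 + 1·5 + 3·10 = 3
s_9 = 11·3 + 1·11 + 3·5 = 8
s_10 = 11·8 + 1·3 + 3·11 = 5
s_11 = 11·5 + 1·8 + 3·3 = 4
s_12 = 11·4 + 1·5 + 3·8 = 5
s_13 = 11·5 + 1·4 + 3·5 = 6
s_14 = 11·6 + 1·5 + 3·4 = 15
s_15 = 11·15 + 1·6 + 3·5 = 16
s_16 = 11·16 + 1·15 + 3·6 = 5
s_17 = 11·5 + 1·16 + 3·15 = 14
s_18 = 11·14 + 1·5 + 3·16 = 3
s_19 = 11·3 + 1·14 + 3·5 = 11
s_20 = 11·11 + 1·3 + 3·14 = 13
s_21 = 11·13 + 1·11 + 3·3 = 10
s_22 = 11·10 + 1·13 + 3·11 = 3
s_23 = 11·3 + 1·10 + 3·13 = 14
s_24 = 11·14 + 1·3 + 3·10 = 0
s_25 = 11·0 + 1·14 + 3·3 = 6
s_26 = 11·6 + 1·0 + 3·14 = 6
s_27 = 11·6 + 1·6 + 3·0 = 4
s_28 = 11·4 + 1·6 + 3·6 = 0
s_29 = 11·0 + 1·4 + 3·6 = 5
s_30 = 11·5 + 1·0 + 3·4 = 16
s_31 = 11·16 + 1·5 + 3·0 = 11
s_32 = 11·11 + 1·16 + 3·5 = 16
s_33 = 11·16 + 1·11 + 3·16 = 14
s_34 = 11·14 + 1·16 + 3·11 = 16
s_35 = 11·16 + 1·14 + 3·16 = 0
s_36 = 11·0 + 1·16 + 3·14 = 7
s_37 = 11·7 + 1·0 + 3·16 = 6
s_38 = 11·6 + 1·7 + 3·0 = 5
s_39 = 11·5 + 1·6 + 3·7 = 14
s_40 = 11·14 + 1·5 + 3·6 = 7
s_41 = 11·7 + 1·14 + 3·5 = 4
s_42 = 11·4 + 1·7 + 3·14 = 8
s_43 = 11·8 + 1·4 + 3·7 = 11
s_44 = 11·11 + 1·8 + 3·4 = 5
s_45 = 11·5 + 1·11 + 3·8 = 5
s_46 = 11·5 + 1·5 + 3·11 = 8
s_47 = 11·8 + 1·5 + 3·5 = 6
s_48 = 11·6 + 1·8 + 3·5 = 4
s_49 = 11·4 + 1·6 + 3·8 = 6
s_50 = 11·6 + 1·4 + 3·6 = 3
s_51 = 11·3 + 1·6 + 3·4 = 0
s_52 = 11·0 + 1·3 + 3·6 = 4
s_53 = 11·4 + 1·0 + 3·3 = 2
s_54 = 11·2 + 1·4 + 3·0 = 9
s_55 = 11·9 + 1·2 + 3·4 = 11
s_56 = 11·11 + 1·9 + 3·2 = 0
s_57 = 11·0 + 1·11 + 3·9 = 4
s_58 = 11·4 + 1·0 + 3·11 = 9
s_59 = 11·9 + 1·4 + 3·0 = 1
s_60 = 11·1 + 1·9 + 3·4 = 15
s_61 = 11·15 + 1·1 + 3·9 = 6
s_62 = 11·6 + 1·15 + 3·1 = 16
s_63 = 11·16 + 1·6 + 3·15 = 6
s_64 = 11·6 + 1·16 + 3·6 = 15
s_65 = 11·15 + 1·6 + 3·16 = 15
s_66 = 11·15 + 1·15 + 3·6 = 11
s_67 = 11·11 + 1·15 + 3·15 = 11
s_68 = 11·11 + 1·11 + 3·15 = 7
s_69 = 11·7 + 1·11 + 3·11 = 2
s_70 = 11·2 + 1·7 + 3·11 = 11
s_71 = 11·11 + 1·2 + 3·7 = 8
s_72 = 11·8 + 1·11 + 3·2 = 3
s_73 = 11·3 + 1·8 + 3·11 = 6
s_74 = 11·6 + 1·3 + 3·8 = 8
s_75 = 11·8 + 1·6 + 3·3 = 1
s_76 = 11·1 + 1·8 + 3·6 = 3
s_77 = 11·3 + 1·1 + 3·8 = 7
s_78 = 11·7 + 1·3 + 3·1 = 15
s_79 = 11·15 + 1·7 + 3·3 = 11
s_80 = 11·11 + 1·15 + 3·7 = 4
s_81 = 11·4 + 1·11 + 3·15 = 15
s_82 = 11·15 + 1·4 + 3·11 = 15
s_83 = 11·15 + 1·15 + 3·4 = 5
s_84 = 11·5 + 1·15 + 3·15 = 13
s_85 = 11·13 + 1·5 + 3·15 = 6
s_86 = 11·6 + 1·13 + 3·5 = 9
s_87 = 11·9 + 1·6 + 3·13 = 8
s_88 = 11·8 + 1·9 + 3·6 = 13
s_89 = 11·13 + 1·8 + 3·9 = 8
s_90 = 11·8 + 1·13 + 3·8 = 6
s_91 = 11·6 + 1·8 + 3·13 = 11
s_92 = 11·11 + 1·6 + 3·8 = 15
s_93 = 11·15 + 1·11 + 3·6 = 7
s_94 = 11·7 + 1·15 + 3·11 = 6
s_95 = 11·6 + 1·7 + 3·15 = 16
s_96 = 11·16 + 1·6 + 3·7 = 16
s_97 = 11·16 + 1·16 + 3·6 = 6
s_98 = 11·6 + 1·16 + 3·16 = 11
(s_96, s_97, s_98) = (16, 6, 11) = (s_0, s_1, s_2), so the sequence has period 96.
197 ≡ 5 (mod 96), hence s_197 = s_5 = 10.

10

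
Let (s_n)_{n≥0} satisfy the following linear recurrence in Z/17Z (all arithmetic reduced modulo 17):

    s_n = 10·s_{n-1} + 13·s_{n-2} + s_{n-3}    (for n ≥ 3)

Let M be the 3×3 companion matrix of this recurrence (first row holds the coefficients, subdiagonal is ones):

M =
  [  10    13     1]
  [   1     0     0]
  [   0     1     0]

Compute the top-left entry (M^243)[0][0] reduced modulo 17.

8

(M^243)[0][0] is the top entry after applying M 243 times to the unit state (1, 0, 0). Equivalently it is h_{245} for the auxiliary sequence (h_n) obeying the same recurrence with h_2 = 1 and h_i = 0 for 0 ≤ i < 2:
h_3 = 10·1 + 13·0 + 1·0 = 10
h_4 = 10·10 + 13·1 + 1·0 = 11
h_5 = 10·11 + 13·10 + 1·1 = 3
h_6 = 10·3 + 13·11 + 1·10 = 13
h_7 = 10·13 + 13·3 + 1·11 = 10
h_8 = 10·10 + 13·13 + 1·3 = 0
Continuing the recurrence:
  h_9 = 7;  h_10 = 12;  h_11 = 7;  h_12 = 12;  h_13 = 2;  h_14 = 13
  h_15 = 15;  h_16 = 15;  h_17 = 1;  h_18 = 16;  h_19 = 1;  h_20 = 15
  h_21 = 9;  h_22 = 14;  h_23 = 0;  h_24 = 4;  h_25 = 3;  h_26 = 14
  h_27 = 13;  h_28 = 9;  h_29 = 1;  h_30 = 4;  h_31 = 11;  h_32 = 10
  h_33 = 9;  h_34 = 10;  h_35 = 6;  h_36 = 12;  h_37 = 4;  h_38 = 15
  h_39 = 10;  h_40 = 10;  h_41 = 7;  h_42 = 6;  h_43 = 8;  h_44 = 12
  h_45 = 9;  h_46 = 16;  h_47 = 0;  h_48 = 13;  h_49 = 10;  h_50 = 14
  h_51 = 11;  h_52 = 13;  h_53 = 15;  h_54 = 7;  h_55 = 6;  h_56 = 13
  h_57 = 11;  h_58 = 13;  h_59 = 14;  h_60 = 14;  h_61 = 12;  h_62 = 10
  h_63 = 15;  h_64 = 3;  h_65 = 14;  h_66 = 7;  h_67 = 0;  h_68 = 3
  h_69 = 3;  h_70 = 1;  h_71 = 1;  h_72 = 9;  h_73 = 2;  h_74 = 2
  h_75 = 4;  h_76 = 0;  h_77 = 3;  h_78 = 0;  h_79 = 5;  h_80 = 2
  h_81 = 0;  h_82 = 14;  h_83 = 6;  h_84 = 4;  h_85 = 13;  h_86 = 1
  h_87 = 13;  h_88 = 3;  h_89 = 13;  h_90 = 12;  h_91 = 3;  h_92 = 12
  h_93 = 1;  h_94 = 16;  h_95 = 15;  h_96 = 2;  h_97 = 10;  h_98 = 5
  h_99 = 12;  h_100 = 8;  h_101 = 3;  h_102 = 10;  h_103 = 11;  h_104 = 5
  h_105 = 16;  h_106 = 15;  h_107 = 6;  h_108 = 16;  h_109 = 15;  h_110 = 7
  h_111 = 9;  h_112 = 9;  h_113 = 10;  h_114 = 5;  h_115 = 2;  h_116 = 10
  h_117 = 12;  h_118 = 14;  h_119 = 0;  h_120 = 7;  h_121 = 16;  h_122 = 13
  h_123 = 5;  h_124 = 14;  h_125 = 14;  h_126 = 4;  h_127 = 15;  h_128 = 12
  h_129 = 13;  h_130 = 12;  h_131 = 12;  h_132 = 0;  h_133 = 15;  h_134 = 9
  h_135 = 13;  h_136 = 7;  h_137 = 10;  h_138 = 0;  h_139 = 1;  h_140 = 3
  h_141 = 9;  h_142 = 11;  h_143 = 9;  h_144 = 4;  h_145 = 15;  h_146 = 7
  h_147 = 14;  h_148 = 8;  h_149 = 14;  h_150 = 3;  h_151 = 16;  h_152 = 9
  h_153 = 12;  h_154 = 15;  h_155 = 9;  h_156 = 8;  h_157 = 8;  h_158 = 6
  h_159 = 2;  h_160 = 4;  h_161 = 4;  h_162 = 9;  h_163 = 10;  h_164 = 0
  h_165 = 3;  h_166 = 6;  h_167 = 14;  h_168 = 0;  h_169 = 1;  h_170 = 7
  h_171 = 15;  h_172 = 4;  h_173 = 4;  h_174 = 5;  h_175 = 4;  h_176 = 7
  h_177 = 8;  h_178 = 5;  h_179 = 8;  h_180 = 0;  h_181 = 7;  h_182 = 10
  h_183 = 4;  h_184 = 7;  h_185 = 13;  h_186 = 4;  h_187 = 12;  h_188 = 15
  h_189 = 4;  h_190 = 9;  h_191 = 4;  h_192 = 8;  h_193 = 5;  h_194 = 5
  h_195 = 4;  h_196 = 8;  h_197 = 1;  h_198 = 16;  h_199 = 11;  h_200 = 13
  h_201 = 0;  h_202 = 10;  h_203 = 11;  h_204 = 2;  h_205 = 3;  h_206 = 16
  h_207 = 14;  h_208 = 11;  h_209 = 2;  h_210 = 7;  h_211 = 5;  h_212 = 7
  h_213 = 6;  h_214 = 3;  h_215 = 13;  h_216 = 5;  h_217 = 1;  h_218 = 3
  h_219 = 14;  h_220 = 10;  h_221 = 13;  h_222 = 2;  h_223 = 12;  h_224 = 6
  h_225 = 14;  h_226 = 9;  h_227 = 6;  h_228 = 4;  h_229 = 8;  h_230 = 2
  h_231 = 9;  h_232 = 5;  h_233 = 16;  h_234 = 13;  h_235 = 3;  h_236 = 11
  h_237 = 9;  h_238 = 15;  h_239 = 6;  h_240 = 9;  h_241 = 13;  h_242 = 15
  h_243 = 5
h_244 = 10·5 + 13·15 + 1·13 = 3
h_245 = 10·3 + 13·5 + 1·15 = 8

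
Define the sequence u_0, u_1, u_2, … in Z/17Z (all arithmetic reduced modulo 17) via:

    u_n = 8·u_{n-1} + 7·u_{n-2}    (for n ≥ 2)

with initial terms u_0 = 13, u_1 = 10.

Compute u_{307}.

u_2 = 8·10 + 7·13 = 1
u_3 = 8·1 + 7·10 = 10
u_4 = 8·10 + 7·1 = 2
u_5 = 8·2 + 7·10 = 1
u_6 = 8·1 + 7·2 = 5
u_7 = 8·5 + 7·1 = 13
u_8 = 8·13 + 7·5 = 3
u_9 = 8·3 + 7·13 = 13
u_10 = 8·13 + 7·3 = 6
u_11 = 8·6 + 7·13 = 3
u_12 = 8·3 + 7·6 = 15
u_13 = 8·15 + 7·3 = 5
u_14 = 8·5 + 7·15 = 9
u_15 = 8·9 + 7·5 = 5
u_16 = 8·5 + 7·9 = 1
u_17 = 8·1 + 7·5 = 9
u_18 = 8·9 + 7·1 = 11
u_19 = 8·11 + 7·9 = 15
u_20 = 8·15 + 7·11 = 10
u_21 = 8·10 + 7·15 = 15
u_22 = 8·15 + 7·10 = 3
u_23 = 8·3 + 7·15 = 10
u_24 = 8·10 + 7·3 = 16
u_25 = 8·16 + 7·10 = 11
u_26 = 8·11 + 7·16 = 13
u_27 = 8·13 + 7·11 = 11
u_28 = 8·11 + 7·13 = 9
u_29 = 8·9 + 7·11 = 13
u_30 = 8·13 + 7·9 = 14
u_31 = 8·14 + 7·13 = 16
u_32 = 8·16 + 7·14 = 5
u_33 = 8·5 + 7·16 = 16
u_34 = 8·16 + 7·5 = 10
u_35 = 8·10 + 7·16 = 5
u_36 = 8·5 + 7·10 = 8
u_37 = 8·8 + 7·5 = 14
u_38 = 8·14 + 7·8 = 15
u_39 = 8·15 + 7·14 = 14
u_40 = 8·14 + 7·15 = 13
u_41 = 8·13 + 7·14 = 15
u_42 = 8·15 + 7·13 = 7
u_43 = 8·7 + 7·15 = 8
u_44 = 8·8 + 7·7 = 11
u_45 = 8·11 + 7·8 = 8
u_46 = 8·8 + 7·11 = 5
u_47 = 8·5 + 7·8 = 11
u_48 = 8·11 + 7·5 = 4
u_49 = 8·4 + 7·11 = 7
u_50 = 8·7 + 7·4 = 16
u_51 = 8·16 + 7·7 = 7
u_52 = 8·7 + 7·16 = 15
u_53 = 8·15 + 7·7 = 16
u_54 = 8·16 + 7·15 = 12
u_55 = 8·12 + 7·16 = 4
u_56 = 8·4 + 7·12 = 14
u_57 = 8·14 + 7·4 = 4
u_58 = 8·4 + 7·14 = 11
u_59 = 8·11 + 7·4 = 14
u_60 = 8·14 + 7·11 = 2
u_61 = 8·2 + 7·14 = 12
u_62 = 8·12 + 7·2 = 8
u_63 = 8·8 + 7·12 = 12
u_64 = 8·12 + 7·8 = 16
u_65 = 8·16 + 7·12 = 8
u_66 = 8·8 + 7·16 = 6
u_67 = 8·6 + 7·8 = 2
u_68 = 8·2 + 7·6 = 7
u_69 = 8·7 + 7·2 = 2
u_70 = 8·2 + 7·7 = 14
u_71 = 8·14 + 7·2 = 7
u_72 = 8·7 + 7·14 = 1
u_73 = 8·1 + 7·7 = 6
u_74 = 8·6 + 7·1 = 4
u_75 = 8·4 + 7·6 = 6
u_76 = 8·6 + 7·4 = 8
u_77 = 8·8 + 7·6 = 4
u_78 = 8·4 + 7·8 = 3
u_79 = 8·3 + 7·4 = 1
u_80 = 8·1 + 7·3 = 12
u_81 = 8·12 + 7·1 = 1
u_82 = 8·1 + 7·12 = 7
u_83 = 8·7 + 7·1 = 12
u_84 = 8·12 + 7·7 = 9
u_85 = 8·9 + 7·12 = 3
u_86 = 8·3 + 7·9 = 2
u_87 = 8·2 + 7·3 = 3
u_88 = 8·3 + 7·2 = 4
u_89 = 8·4 + 7·3 = 2
u_90 = 8·2 + 7·4 = 10
u_91 = 8·10 + 7·2 = 9
u_92 = 8·9 + 7·10 = 6
u_93 = 8·6 + 7·9 = 9
u_94 = 8·9 + 7·6 = 12
u_95 = 8·12 + 7·9 = 6
u_96 = 8·6 + 7·12 = 13
u_97 = 8·13 + 7·6 = 10
(u_96, u_97) = (13, 10) = (u_0, u_1), so the sequence has period 96.
307 ≡ 19 (mod 96), hence u_307 = u_19 = 15.

15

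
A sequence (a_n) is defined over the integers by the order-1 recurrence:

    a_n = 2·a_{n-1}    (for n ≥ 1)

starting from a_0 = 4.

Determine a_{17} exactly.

a_1 = 2·4 = 8
a_2 = 2·8 = 16
a_3 = 2·16 = 32
a_4 = 2·32 = 64
a_5 = 2·64 = 128
a_6 = 2·128 = 256
a_7 = 2·256 = 512
a_8 = 2·512 = 1024
a_9 = 2·1024 = 2048
a_10 = 2·2048 = 4096
a_11 = 2·4096 = 8192
a_12 = 2·8192 = 16384
a_13 = 2·16384 = 32768
a_14 = 2·32768 = 65536
a_15 = 2·65536 = 131072
a_16 = 2·131072 = 262144
a_17 = 2·262144 = 524288

524288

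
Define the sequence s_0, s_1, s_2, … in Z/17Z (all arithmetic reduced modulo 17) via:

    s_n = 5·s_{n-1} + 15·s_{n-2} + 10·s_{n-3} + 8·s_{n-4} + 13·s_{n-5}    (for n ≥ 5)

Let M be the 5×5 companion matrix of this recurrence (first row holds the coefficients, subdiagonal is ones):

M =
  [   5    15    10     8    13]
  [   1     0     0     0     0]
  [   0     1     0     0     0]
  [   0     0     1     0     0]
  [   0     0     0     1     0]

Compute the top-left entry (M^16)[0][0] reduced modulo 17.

9

(M^16)[0][0] is the top entry after applying M 16 times to the unit state (1, 0, 0, 0, 0). Equivalently it is h_{20} for the auxiliary sequence (h_n) obeying the same recurrence with h_4 = 1 and h_i = 0 for 0 ≤ i < 4:
h_5 = 5·1 + 15·0 + 10·0 + 8·0 + 13·0 = 5
h_6 = 5·5 + 15·1 + 10·0 + 8·0 + 13·0 = 6
h_7 = 5·6 + 15·5 + 10·1 + 8·0 + 13·0 = 13
h_8 = 5·13 + 15·6 + 10·5 + 8·1 + 13·0 = 9
h_9 = 5·9 + 15·13 + 10·6 + 8·5 + 13·1 = 13
h_10 = 5·13 + 15·9 + 10·13 + 8·6 + 13·5 = 1
h_11 = 5·1 + 15·13 + 10·9 + 8·13 + 13·6 = 13
h_12 = 5·13 + 15·1 + 10·13 + 8·9 + 13·13 = 9
h_13 = 5·9 + 15·13 + 10·1 + 8·13 + 13·9 = 12
h_14 = 5·12 + 15·9 + 10·13 + 8·1 + 13·13 = 9
h_15 = 5·9 + 15·12 + 10·9 + 8·13 + 13·1 = 7
h_16 = 5·7 + 15·9 + 10·12 + 8·9 + 13·13 = 4
h_17 = 5·4 + 15·7 + 10·9 + 8·12 + 13·9 = 3
h_18 = 5·3 + 15·4 + 10·7 + 8·9 + 13·12 = 16
h_19 = 5·16 + 15·3 + 10·4 + 8·7 + 13·9 = 15
h_20 = 5·15 + 15·16 + 10·3 + 8·4 + 13·7 = 9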